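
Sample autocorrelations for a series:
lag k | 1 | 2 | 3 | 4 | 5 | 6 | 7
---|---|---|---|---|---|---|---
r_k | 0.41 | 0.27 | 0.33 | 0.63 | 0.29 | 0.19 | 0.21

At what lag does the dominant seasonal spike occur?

4

The largest autocorrelation is r_4 = 0.63; the remaining lags stay at or below 0.41. The elevated value at lag 1 (0.41), dropping to 0.27 at lag 2, reflects decaying short-term dependence rather than seasonality.
The dominant spike at lag 4 indicates a seasonal period of 4.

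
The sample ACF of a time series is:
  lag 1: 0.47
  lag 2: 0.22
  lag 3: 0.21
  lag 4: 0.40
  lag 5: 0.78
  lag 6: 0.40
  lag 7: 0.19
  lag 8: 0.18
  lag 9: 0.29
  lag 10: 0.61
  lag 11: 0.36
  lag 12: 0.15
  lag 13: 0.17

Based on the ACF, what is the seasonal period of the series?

The largest autocorrelation is r_5 = 0.78, with a weaker echo at lag 10 (0.61); the remaining lags stay at or below 0.47. The elevated value at lag 1 (0.47), dropping to 0.22 at lag 2, reflects decaying short-term dependence rather than seasonality.
The dominant spike at lag 5 indicates a seasonal period of 5.

5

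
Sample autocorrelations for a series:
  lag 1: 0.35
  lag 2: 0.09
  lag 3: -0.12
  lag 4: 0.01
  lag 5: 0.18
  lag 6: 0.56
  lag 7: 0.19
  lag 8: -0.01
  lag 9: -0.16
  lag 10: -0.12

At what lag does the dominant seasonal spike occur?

6

The largest autocorrelation is r_6 = 0.56; the remaining lags stay at or below 0.35. The elevated value at lag 1 (0.35), dropping to 0.09 at lag 2, reflects decaying short-term dependence rather than seasonality.
The dominant spike at lag 6 indicates a seasonal period of 6.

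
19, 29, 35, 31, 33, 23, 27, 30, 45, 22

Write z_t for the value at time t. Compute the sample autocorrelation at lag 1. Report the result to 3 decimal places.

-0.197

Mean z̄ = (19 + 29 + 35 + 31 + 33 + 23 + 27 + 30 + 45 + 22)/10 = 29.4000
Numerator Σ_{t=1}^{9}(z_t−z̄)(z_{t+1}−z̄) = -98.5600
Denominator Σ(z_t−z̄)² = 500.4000
r_1 = -98.5600 / 500.4000 = -0.197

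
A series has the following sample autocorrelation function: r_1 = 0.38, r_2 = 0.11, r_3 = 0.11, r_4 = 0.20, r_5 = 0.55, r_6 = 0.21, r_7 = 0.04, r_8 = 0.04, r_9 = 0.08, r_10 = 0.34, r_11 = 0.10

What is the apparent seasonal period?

The largest autocorrelation is r_5 = 0.55; the remaining lags stay at or below 0.38. The elevated value at lag 1 (0.38), dropping to 0.11 at lag 2, reflects decaying short-term dependence rather than seasonality.
The dominant spike at lag 5 indicates a seasonal period of 5.

5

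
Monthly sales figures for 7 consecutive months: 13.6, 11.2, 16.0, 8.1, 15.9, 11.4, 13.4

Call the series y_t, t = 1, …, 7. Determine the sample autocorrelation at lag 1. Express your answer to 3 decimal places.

-0.868

Mean ȳ = (13.6 + 11.2 + 16.0 + 8.1 + 15.9 + 11.4 + 13.4)/7 = 12.8000
Deviations from mean: 0.8000, -1.6000, 3.2000, -4.7000, 3.1000, -1.4000, 0.6000
Σ(y_t−ȳ)(y_{t+1}−ȳ) = (-1.2800) + (-5.1200) + (-15.0400) + (-14.5700) + (-4.3400) + (-0.8400) = -41.1900
Denominator Σ(y_t−ȳ)² = 47.4600
r_1 = -41.1900 / 47.4600 = -0.868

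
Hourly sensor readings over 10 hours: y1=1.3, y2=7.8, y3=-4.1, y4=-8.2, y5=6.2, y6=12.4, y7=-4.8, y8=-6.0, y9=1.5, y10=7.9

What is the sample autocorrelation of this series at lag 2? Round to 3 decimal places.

-0.797

Mean ȳ = (1.3 + 7.8 − 4.1 − 8.2 + 6.2 + 12.4 − 4.8 − 6.0 + 1.5 + 7.9)/10 = 1.4000
Numerator Σ_{t=1}^{8}(y_t−ȳ)(y_{t+2}−ȳ) = -352.7700
Denominator Σ(y_t−ȳ)² = 442.8800
r_2 = -352.7700 / 442.8800 = -0.797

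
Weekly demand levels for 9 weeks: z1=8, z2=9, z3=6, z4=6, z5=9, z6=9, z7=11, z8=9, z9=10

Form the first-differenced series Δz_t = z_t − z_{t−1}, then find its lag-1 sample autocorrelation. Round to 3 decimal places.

-0.330

First differences Δz: 1, -3, 0, 3, 0, 2, -2, 1
Mean of differences = 0.2500
Numerator Σ(Δz_t−Δz̄)(Δz_{t+1}−Δz̄) = -9.0625
Denominator Σ(Δz_t−Δz̄)² = 27.5000
r_1(Δz) = -9.0625 / 27.5000 = -0.330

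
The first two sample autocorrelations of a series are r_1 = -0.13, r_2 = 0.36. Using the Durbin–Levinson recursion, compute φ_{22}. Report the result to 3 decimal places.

φ_{22} = (r_2 − r_1²) / (1 − r_1²)
r_1² = (-0.13)² = 0.0169
Numerator = 0.36 − 0.0169 = 0.3431; denominator = 1 − 0.0169 = 0.9831
φ_{22} = 0.3431 / 0.9831 = 0.349

0.349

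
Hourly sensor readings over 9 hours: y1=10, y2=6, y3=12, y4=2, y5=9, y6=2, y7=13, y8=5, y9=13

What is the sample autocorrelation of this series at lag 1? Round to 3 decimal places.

-0.692

Mean ȳ = (10 + 6 + 12 + 2 + 9 + 2 + 13 + 5 + 13)/9 = 8.0000
Numerator Σ_{t=1}^{8}(y_t−ȳ)(y_{t+1}−ȳ) = -108.0000
Denominator Σ(y_t−ȳ)² = 156.0000
r_1 = -108.0000 / 156.0000 = -0.692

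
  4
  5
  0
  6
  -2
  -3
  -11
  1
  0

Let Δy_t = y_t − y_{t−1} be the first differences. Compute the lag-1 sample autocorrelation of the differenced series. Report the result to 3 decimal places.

First differences Δy: 1, -5, 6, -8, -1, -8, 12, -1
Mean of differences = -0.5000
Numerator Σ(Δy_t−Δȳ)(Δy_{t+1}−Δȳ) = -177.2500
Denominator Σ(Δy_t−Δȳ)² = 334.0000
r_1(Δy) = -177.2500 / 334.0000 = -0.531

-0.531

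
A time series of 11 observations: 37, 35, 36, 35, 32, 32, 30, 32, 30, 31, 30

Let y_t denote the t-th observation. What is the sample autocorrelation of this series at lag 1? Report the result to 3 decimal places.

Mean ȳ = (37 + 35 + 36 + 35 + 32 + 32 + 30 + 32 + 30 + 31 + 30)/11 = 32.7273
Numerator Σ_{t=1}^{10}(y_t−ȳ)(y_{t+1}−ȳ) = 38.8347
Denominator Σ(y_t−ȳ)² = 66.1818
r_1 = 38.8347 / 66.1818 = 0.587

0.587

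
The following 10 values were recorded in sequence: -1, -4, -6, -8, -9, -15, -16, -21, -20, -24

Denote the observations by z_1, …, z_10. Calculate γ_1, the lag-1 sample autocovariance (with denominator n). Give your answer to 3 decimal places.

Mean z̄ = (-1 − 4 − 6 − 8 − 9 − 15 − 16 − 21 − 20 − 24)/10 = -12.4000
Σ_{t=1}^{9}(z_t−z̄)(z_{t+1}−z̄) = 377.6400
γ_1 = 377.6400 / 10 = 37.764

37.764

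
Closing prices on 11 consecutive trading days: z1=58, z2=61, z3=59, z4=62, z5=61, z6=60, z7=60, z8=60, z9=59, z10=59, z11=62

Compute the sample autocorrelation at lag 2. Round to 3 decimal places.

0.053

Mean z̄ = (58 + 61 + 59 + 62 + 61 + 60 + 60 + 60 + 59 + 59 + 62)/11 = 60.0909
Numerator Σ_{t=1}^{9}(z_t−z̄)(z_{t+2}−z̄) = 0.8926
Denominator Σ(z_t−z̄)² = 16.9091
r_2 = 0.8926 / 16.9091 = 0.053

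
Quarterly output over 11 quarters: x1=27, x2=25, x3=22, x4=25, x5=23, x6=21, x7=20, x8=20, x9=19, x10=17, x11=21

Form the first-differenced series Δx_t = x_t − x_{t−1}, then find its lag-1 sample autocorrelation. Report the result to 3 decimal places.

-0.293

First differences Δx: -2, -3, 3, -2, -2, -1, 0, -1, -2, 4
Mean of differences = -0.6000
Numerator Σ(Δx_t−Δx̄)(Δx_{t+1}−Δx̄) = -14.1600
Denominator Σ(Δx_t−Δx̄)² = 48.4000
r_1(Δx) = -14.1600 / 48.4000 = -0.293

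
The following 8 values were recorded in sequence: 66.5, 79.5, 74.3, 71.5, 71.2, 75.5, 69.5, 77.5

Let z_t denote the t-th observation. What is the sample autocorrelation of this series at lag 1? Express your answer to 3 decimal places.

Mean z̄ = (66.5 + 79.5 + 74.3 + 71.5 + 71.2 + 75.5 + 69.5 + 77.5)/8 = 73.1875
Deviations from mean: -6.6875, 6.3125, 1.1125, -1.6875, -1.9875, 2.3125, -3.6875, 4.3125
Numerator Σ_{t=1}^{7}(z_t−z̄)(z_{t+1}−z̄) = -62.7414
Denominator Σ(z_t−z̄)² = 130.1488
r_1 = -62.7414 / 130.1488 = -0.482

-0.482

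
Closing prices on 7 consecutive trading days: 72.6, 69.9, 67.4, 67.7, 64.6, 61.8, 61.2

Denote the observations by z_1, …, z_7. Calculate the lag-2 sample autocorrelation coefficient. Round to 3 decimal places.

Mean z̄ = (72.6 + 69.9 + 67.4 + 67.7 + 64.6 + 61.8 + 61.2)/7 = 66.4571
Numerator Σ_{t=1}^{5}(z_t−z̄)(z_{t+2}−z̄) = 12.2949
Denominator Σ(z_t−z̄)² = 104.7971
r_2 = 12.2949 / 104.7971 = 0.117

0.117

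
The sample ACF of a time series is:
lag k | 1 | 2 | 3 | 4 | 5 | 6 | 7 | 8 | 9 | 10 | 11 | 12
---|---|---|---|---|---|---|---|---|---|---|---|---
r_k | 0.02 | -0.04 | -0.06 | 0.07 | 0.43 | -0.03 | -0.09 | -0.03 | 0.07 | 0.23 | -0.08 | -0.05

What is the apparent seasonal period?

5

The largest autocorrelation is r_5 = 0.43, with a weaker echo at lag 10 (0.23); the remaining lags stay at or below 0.07.
The dominant spike at lag 5 indicates a seasonal period of 5.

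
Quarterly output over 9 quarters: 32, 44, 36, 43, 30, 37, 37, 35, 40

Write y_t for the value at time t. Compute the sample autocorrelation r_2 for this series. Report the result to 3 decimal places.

0.313

Mean ȳ = (32 + 44 + 36 + 43 + 30 + 37 + 37 + 35 + 40)/9 = 37.1111
Σ(y_t−ȳ)(y_{t+2}−ȳ) = (5.6790) + (40.5679) + (7.9012) + (-0.6543) + (0.7901) + (0.2346) + (-0.3210) = 54.1975
Denominator Σ(y_t−ȳ)² = 172.8889
r_2 = 54.1975 / 172.8889 = 0.313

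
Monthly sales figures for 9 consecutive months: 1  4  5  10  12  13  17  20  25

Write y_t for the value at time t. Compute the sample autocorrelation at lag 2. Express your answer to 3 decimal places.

0.329

Mean ȳ = (1 + 4 + 5 + 10 + 12 + 13 + 17 + 20 + 25)/9 = 11.8889
Numerator Σ_{t=1}^{7}(y_t−ȳ)(y_{t+2}−ȳ) = 163.6420
Denominator Σ(y_t−ȳ)² = 496.8889
r_2 = 163.6420 / 496.8889 = 0.329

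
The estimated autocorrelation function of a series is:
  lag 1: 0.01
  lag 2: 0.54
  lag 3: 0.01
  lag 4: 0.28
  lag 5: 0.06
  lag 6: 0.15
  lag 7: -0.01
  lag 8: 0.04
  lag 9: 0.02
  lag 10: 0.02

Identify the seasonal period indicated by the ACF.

The largest autocorrelation is r_2 = 0.54, with weaker echoes at lags 4 (0.28) and 6 (0.15); the remaining lags stay at or below 0.06.
The dominant spike at lag 2 indicates a seasonal period of 2.

2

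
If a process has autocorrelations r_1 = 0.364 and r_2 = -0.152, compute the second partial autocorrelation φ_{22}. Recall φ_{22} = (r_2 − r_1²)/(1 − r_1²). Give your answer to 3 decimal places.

-0.328

φ_{22} = (r_2 − r_1²) / (1 − r_1²)
r_1² = (0.364)² = 0.132496
Numerator = -0.152 − 0.1325 = -0.2845; denominator = 1 − 0.1325 = 0.8675
φ_{22} = -0.2845 / 0.8675 = -0.328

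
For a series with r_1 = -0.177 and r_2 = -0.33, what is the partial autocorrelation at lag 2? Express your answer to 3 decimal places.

-0.373

φ_{22} = (r_2 − r_1²) / (1 − r_1²)
r_1² = (-0.177)² = 0.031329
Numerator = -0.33 − 0.0313 = -0.3613; denominator = 1 − 0.0313 = 0.9687
φ_{22} = -0.3613 / 0.9687 = -0.373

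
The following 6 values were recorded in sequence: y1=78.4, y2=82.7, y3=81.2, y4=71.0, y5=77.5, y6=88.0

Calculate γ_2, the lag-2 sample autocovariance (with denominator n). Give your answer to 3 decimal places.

-17.143

Mean ȳ = (78.4 + 82.7 + 81.2 + 71.0 + 77.5 + 88.0)/6 = 79.8000
Σ_{t=1}^{4}(y_t−ȳ)(y_{t+2}−ȳ) = -102.8600
γ_2 = -102.8600 / 6 = -17.143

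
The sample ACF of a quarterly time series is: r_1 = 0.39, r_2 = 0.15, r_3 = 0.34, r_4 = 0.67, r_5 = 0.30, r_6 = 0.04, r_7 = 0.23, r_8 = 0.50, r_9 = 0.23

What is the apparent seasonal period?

4

The largest autocorrelation is r_4 = 0.67, with a weaker echo at lag 8 (0.50); the remaining lags stay at or below 0.39. The elevated value at lag 1 (0.39), dropping to 0.15 at lag 2, reflects decaying short-term dependence rather than seasonality.
The dominant spike at lag 4 indicates a seasonal period of 4.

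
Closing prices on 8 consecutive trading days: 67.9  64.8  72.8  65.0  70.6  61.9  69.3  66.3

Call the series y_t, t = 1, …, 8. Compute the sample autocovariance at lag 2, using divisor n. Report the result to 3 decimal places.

6.449

Mean ȳ = (67.9 + 64.8 + 72.8 + 65.0 + 70.6 + 61.9 + 69.3 + 66.3)/8 = 67.3250
Deviations: 0.5750, -2.5250, 5.4750, -2.3250, 3.2750, -5.4250, 1.9750, -1.0250
Σ_{t=1}^{6}(y_t−ȳ)(y_{t+2}−ȳ) = 51.5913
γ_2 = 51.5913 / 8 = 6.449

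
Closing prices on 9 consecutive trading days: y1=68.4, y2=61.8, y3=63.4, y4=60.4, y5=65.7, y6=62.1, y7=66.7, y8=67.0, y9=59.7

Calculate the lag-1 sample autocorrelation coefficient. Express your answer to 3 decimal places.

-0.325

Mean ȳ = (68.4 + 61.8 + 63.4 + 60.4 + 65.7 + 62.1 + 66.7 + 67.0 + 59.7)/9 = 63.9111
Numerator Σ_{t=1}^{8}(y_t−ȳ)(y_{t+1}−ȳ) = -25.5679
Denominator Σ(y_t−ȳ)² = 78.7289
r_1 = -25.5679 / 78.7289 = -0.325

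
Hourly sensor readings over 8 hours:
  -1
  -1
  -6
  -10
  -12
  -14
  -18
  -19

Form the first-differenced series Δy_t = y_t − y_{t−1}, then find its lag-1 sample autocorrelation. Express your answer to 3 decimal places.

-0.321

First differences Δy: 0, -5, -4, -2, -2, -4, -1
Mean of differences = -2.5714
Numerator Σ(Δy_t−Δȳ)(Δy_{t+1}−Δȳ) = -6.3265
Denominator Σ(Δy_t−Δȳ)² = 19.7143
r_1(Δy) = -6.3265 / 19.7143 = -0.321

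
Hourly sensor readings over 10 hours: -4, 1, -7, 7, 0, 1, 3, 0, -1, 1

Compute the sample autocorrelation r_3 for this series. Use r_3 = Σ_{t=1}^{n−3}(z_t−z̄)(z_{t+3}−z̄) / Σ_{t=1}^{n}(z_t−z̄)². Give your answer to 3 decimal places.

Mean z̄ = (-4 + 1 − 7 + 7 + 0 + 1 + 3 + 0 − 1 + 1)/10 = 0.1000
Numerator Σ_{t=1}^{7}(z_t−z̄)(z_{t+3}−z̄) = -13.1300
Denominator Σ(z_t−z̄)² = 126.9000
r_3 = -13.1300 / 126.9000 = -0.103

-0.103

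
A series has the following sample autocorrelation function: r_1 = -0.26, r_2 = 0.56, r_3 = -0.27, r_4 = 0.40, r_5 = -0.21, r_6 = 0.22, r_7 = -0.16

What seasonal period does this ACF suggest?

2

The largest autocorrelation is r_2 = 0.56, with weaker echoes at lags 4 (0.40) and 6 (0.22); the remaining lags stay at or below -0.16.
The dominant spike at lag 2 indicates a seasonal period of 2.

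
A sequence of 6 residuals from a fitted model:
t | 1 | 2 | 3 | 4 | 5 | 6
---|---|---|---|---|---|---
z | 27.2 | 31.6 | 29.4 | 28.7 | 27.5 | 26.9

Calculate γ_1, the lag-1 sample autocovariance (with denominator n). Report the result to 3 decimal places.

0.030

Mean z̄ = (27.2 + 31.6 + 29.4 + 28.7 + 27.5 + 26.9)/6 = 28.5500
Σ_{t=1}^{5}(z_t−z̄)(z_{t+1}−z̄) = 0.1775
γ_1 = 0.1775 / 6 = 0.030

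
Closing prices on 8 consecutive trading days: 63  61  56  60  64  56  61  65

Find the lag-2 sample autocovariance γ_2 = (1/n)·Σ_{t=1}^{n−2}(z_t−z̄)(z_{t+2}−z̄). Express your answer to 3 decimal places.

-5.266

Mean z̄ = (63 + 61 + 56 + 60 + 64 + 56 + 61 + 65)/8 = 60.7500
Deviations: 2.2500, 0.2500, -4.7500, -0.7500, 3.2500, -4.7500, 0.2500, 4.2500
Σ_{t=1}^{6}(z_t−z̄)(z_{t+2}−z̄) = -42.1250
γ_2 = -42.1250 / 8 = -5.266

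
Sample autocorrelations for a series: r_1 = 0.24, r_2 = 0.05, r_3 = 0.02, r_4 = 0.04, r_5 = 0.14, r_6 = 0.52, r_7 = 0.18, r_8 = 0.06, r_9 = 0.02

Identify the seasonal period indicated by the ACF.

6

The largest autocorrelation is r_6 = 0.52; the remaining lags stay at or below 0.24. The elevated value at lag 1 (0.24), dropping to 0.05 at lag 2, reflects decaying short-term dependence rather than seasonality.
The dominant spike at lag 6 indicates a seasonal period of 6.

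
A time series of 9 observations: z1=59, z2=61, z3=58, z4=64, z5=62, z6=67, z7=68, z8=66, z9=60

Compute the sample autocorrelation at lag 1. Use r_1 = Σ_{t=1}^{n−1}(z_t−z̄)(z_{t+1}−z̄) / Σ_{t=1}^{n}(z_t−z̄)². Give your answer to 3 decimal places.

Mean z̄ = (59 + 61 + 58 + 64 + 62 + 67 + 68 + 66 + 60)/9 = 62.7778
Numerator Σ_{t=1}^{8}(z_t−z̄)(z_{t+1}−z̄) = 35.0617
Denominator Σ(z_t−z̄)² = 105.5556
r_1 = 35.0617 / 105.5556 = 0.332

0.332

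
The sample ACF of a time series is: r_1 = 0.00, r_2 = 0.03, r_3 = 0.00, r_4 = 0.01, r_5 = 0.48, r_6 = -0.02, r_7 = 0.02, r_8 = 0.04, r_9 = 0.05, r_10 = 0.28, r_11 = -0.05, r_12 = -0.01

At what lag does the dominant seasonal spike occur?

The largest autocorrelation is r_5 = 0.48, with a weaker echo at lag 10 (0.28); the remaining lags stay at or below 0.05.
The dominant spike at lag 5 indicates a seasonal period of 5.

5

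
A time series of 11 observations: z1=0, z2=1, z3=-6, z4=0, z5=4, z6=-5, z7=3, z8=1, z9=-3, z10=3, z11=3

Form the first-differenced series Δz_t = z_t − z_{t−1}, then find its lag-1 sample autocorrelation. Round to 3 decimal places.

-0.548

First differences Δz: 1, -7, 6, 4, -9, 8, -2, -4, 6, 0
Mean of differences = 0.3000
Numerator Σ(Δz_t−Δz̄)(Δz_{t+1}−Δz̄) = -165.6900
Denominator Σ(Δz_t−Δz̄)² = 302.1000
r_1(Δz) = -165.6900 / 302.1000 = -0.548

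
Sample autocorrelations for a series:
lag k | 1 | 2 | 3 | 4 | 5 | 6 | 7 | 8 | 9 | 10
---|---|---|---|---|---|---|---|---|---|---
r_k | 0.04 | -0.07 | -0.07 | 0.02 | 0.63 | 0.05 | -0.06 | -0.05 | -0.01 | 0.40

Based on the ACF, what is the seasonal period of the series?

The largest autocorrelation is r_5 = 0.63, with a weaker echo at lag 10 (0.40); the remaining lags stay at or below 0.05.
The dominant spike at lag 5 indicates a seasonal period of 5.

5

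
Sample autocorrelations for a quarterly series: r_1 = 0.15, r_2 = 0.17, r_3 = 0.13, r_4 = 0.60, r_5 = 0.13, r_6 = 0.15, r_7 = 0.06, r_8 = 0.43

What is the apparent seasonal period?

The largest autocorrelation is r_4 = 0.60, with a weaker echo at lag 8 (0.43); the remaining lags stay at or below 0.17.
The dominant spike at lag 4 indicates a seasonal period of 4.

4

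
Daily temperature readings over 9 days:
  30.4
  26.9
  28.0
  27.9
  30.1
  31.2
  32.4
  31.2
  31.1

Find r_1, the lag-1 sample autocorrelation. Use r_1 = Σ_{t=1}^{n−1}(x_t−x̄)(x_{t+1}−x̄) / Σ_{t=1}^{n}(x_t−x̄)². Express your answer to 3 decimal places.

0.570

Mean x̄ = (30.4 + 26.9 + 28.0 + 27.9 + 30.1 + 31.2 + 32.4 + 31.2 + 31.1)/9 = 29.9111
Numerator Σ_{t=1}^{8}(x_t−x̄)(x_{t+1}−x̄) = 15.9377
Denominator Σ(x_t−x̄)² = 27.9689
r_1 = 15.9377 / 27.9689 = 0.570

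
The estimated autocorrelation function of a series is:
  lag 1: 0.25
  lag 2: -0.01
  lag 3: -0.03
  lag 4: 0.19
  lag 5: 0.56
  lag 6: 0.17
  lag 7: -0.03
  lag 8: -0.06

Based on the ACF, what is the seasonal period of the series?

The largest autocorrelation is r_5 = 0.56; the remaining lags stay at or below 0.25.
The dominant spike at lag 5 indicates a seasonal period of 5.

5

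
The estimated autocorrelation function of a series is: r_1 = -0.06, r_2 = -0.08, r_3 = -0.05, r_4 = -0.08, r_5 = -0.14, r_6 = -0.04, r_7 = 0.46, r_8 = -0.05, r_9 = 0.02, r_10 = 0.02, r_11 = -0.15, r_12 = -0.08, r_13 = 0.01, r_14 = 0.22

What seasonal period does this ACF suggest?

7

The largest autocorrelation is r_7 = 0.46, with a weaker echo at lag 14 (0.22); the remaining lags stay at or below 0.02.
The dominant spike at lag 7 indicates a seasonal period of 7.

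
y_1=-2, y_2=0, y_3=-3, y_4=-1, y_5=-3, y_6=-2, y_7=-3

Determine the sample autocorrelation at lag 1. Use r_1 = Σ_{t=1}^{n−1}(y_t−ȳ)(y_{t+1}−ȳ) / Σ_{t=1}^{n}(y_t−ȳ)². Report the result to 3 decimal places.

Mean ȳ = (-2 + 0 − 3 − 1 − 3 − 2 − 3)/7 = -2.0000
Deviations from mean: 0.0000, 2.0000, -1.0000, 1.0000, -1.0000, 0.0000, -1.0000
Numerator Σ_{t=1}^{6}(y_t−ȳ)(y_{t+1}−ȳ) = -4.0000
Denominator Σ(y_t−ȳ)² = 8.0000
r_1 = -4.0000 / 8.0000 = -0.500

-0.500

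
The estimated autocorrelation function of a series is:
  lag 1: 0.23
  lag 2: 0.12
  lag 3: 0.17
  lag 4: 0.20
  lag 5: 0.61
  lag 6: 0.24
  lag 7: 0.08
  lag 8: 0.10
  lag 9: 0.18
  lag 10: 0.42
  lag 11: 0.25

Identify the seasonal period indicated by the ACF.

The largest autocorrelation is r_5 = 0.61, with a weaker echo at lag 10 (0.42); the remaining lags stay at or below 0.25.
The dominant spike at lag 5 indicates a seasonal period of 5.

5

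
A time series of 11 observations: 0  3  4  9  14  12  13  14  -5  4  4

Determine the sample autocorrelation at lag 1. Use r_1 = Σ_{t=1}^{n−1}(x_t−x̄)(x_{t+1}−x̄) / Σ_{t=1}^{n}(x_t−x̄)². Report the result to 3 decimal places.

0.298

Mean x̄ = (0 + 3 + 4 + 9 + 14 + 12 + 13 + 14 − 5 + 4 + 4)/11 = 6.5455
Numerator Σ_{t=1}^{10}(x_t−x̄)(x_{t+1}−x̄) = 118.0661
Denominator Σ(x_t−x̄)² = 396.7273
r_1 = 118.0661 / 396.7273 = 0.298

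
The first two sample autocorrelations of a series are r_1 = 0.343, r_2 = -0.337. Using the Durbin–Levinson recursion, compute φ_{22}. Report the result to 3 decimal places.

φ_{22} = (r_2 − r_1²) / (1 − r_1²)
r_1² = (0.343)² = 0.117649
Numerator = -0.337 − 0.1176 = -0.4546; denominator = 1 − 0.1176 = 0.8824
φ_{22} = -0.4546 / 0.8824 = -0.515

-0.515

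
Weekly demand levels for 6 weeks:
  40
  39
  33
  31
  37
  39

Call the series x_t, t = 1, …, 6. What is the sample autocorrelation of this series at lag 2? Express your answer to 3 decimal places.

Mean x̄ = (40 + 39 + 33 + 31 + 37 + 39)/6 = 36.5000
Deviations from mean: 3.5000, 2.5000, -3.5000, -5.5000, 0.5000, 2.5000
Σ(x_t−x̄)(x_{t+2}−x̄) = (-12.2500) + (-13.7500) + (-1.7500) + (-13.7500) = -41.5000
Denominator Σ(x_t−x̄)² = 67.5000
r_2 = -41.5000 / 67.5000 = -0.615

-0.615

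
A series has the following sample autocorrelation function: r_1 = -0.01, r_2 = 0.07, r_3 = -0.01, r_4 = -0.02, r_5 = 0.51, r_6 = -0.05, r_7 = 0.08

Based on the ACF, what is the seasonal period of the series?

5

The largest autocorrelation is r_5 = 0.51; the remaining lags stay at or below 0.08.
The dominant spike at lag 5 indicates a seasonal period of 5.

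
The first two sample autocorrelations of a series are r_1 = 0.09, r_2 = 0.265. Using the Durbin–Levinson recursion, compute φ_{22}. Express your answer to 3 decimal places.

0.259

φ_{22} = (r_2 − r_1²) / (1 − r_1²)
r_1² = (0.09)² = 0.0081
Numerator = 0.265 − 0.0081 = 0.2569; denominator = 1 − 0.0081 = 0.9919
φ_{22} = 0.2569 / 0.9919 = 0.259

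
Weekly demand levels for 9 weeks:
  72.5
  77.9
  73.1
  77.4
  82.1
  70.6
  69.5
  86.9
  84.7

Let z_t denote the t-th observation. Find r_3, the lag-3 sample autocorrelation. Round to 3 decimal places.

0.082

Mean z̄ = (72.5 + 77.9 + 73.1 + 77.4 + 82.1 + 70.6 + 69.5 + 86.9 + 84.7)/9 = 77.1889
Σ(z_t−z̄)(z_{t+3}−z̄) = (-0.9899) + (3.4923) + (26.9412) + (-1.6232) + (47.6923) + (-49.4899) = 26.0230
Denominator Σ(z_t−z̄)² = 316.6289
r_3 = 26.0230 / 316.6289 = 0.082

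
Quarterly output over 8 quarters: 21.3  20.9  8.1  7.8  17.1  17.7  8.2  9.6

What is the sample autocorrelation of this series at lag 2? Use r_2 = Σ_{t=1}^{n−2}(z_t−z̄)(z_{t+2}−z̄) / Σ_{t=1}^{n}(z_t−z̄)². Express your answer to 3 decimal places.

Mean z̄ = (21.3 + 20.9 + 8.1 + 7.8 + 17.1 + 17.7 + 8.2 + 9.6)/8 = 13.8375
Σ(z_t−z̄)(z_{t+2}−z̄) = (-42.8161) + (-42.6398) + (-18.7186) + (-23.3198) + (-18.3923) + (-16.3673) = -162.2541
Denominator Σ(z_t−z̄)² = 250.2388
r_2 = -162.2541 / 250.2388 = -0.648

-0.648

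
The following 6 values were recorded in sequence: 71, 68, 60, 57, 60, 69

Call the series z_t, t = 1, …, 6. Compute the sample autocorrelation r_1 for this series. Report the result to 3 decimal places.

0.292

Mean z̄ = (71 + 68 + 60 + 57 + 60 + 69)/6 = 64.1667
Deviations from mean: 6.8333, 3.8333, -4.1667, -7.1667, -4.1667, 4.8333
Σ(z_t−z̄)(z_{t+1}−z̄) = (26.1944) + (-15.9722) + (29.8611) + (29.8611) + (-20.1389) = 49.8056
Denominator Σ(z_t−z̄)² = 170.8333
r_1 = 49.8056 / 170.8333 = 0.292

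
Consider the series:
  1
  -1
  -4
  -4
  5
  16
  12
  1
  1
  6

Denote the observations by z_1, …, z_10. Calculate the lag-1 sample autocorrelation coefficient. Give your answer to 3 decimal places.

Mean z̄ = (1 − 1 − 4 − 4 + 5 + 16 + 12 + 1 + 1 + 6)/10 = 3.3000
Numerator Σ_{t=1}^{9}(z_t−z̄)(z_{t+1}−z̄) = 193.3100
Denominator Σ(z_t−z̄)² = 388.1000
r_1 = 193.3100 / 388.1000 = 0.498

0.498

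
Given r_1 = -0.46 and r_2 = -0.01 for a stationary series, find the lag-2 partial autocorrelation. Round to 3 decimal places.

-0.281

φ_{22} = (r_2 − r_1²) / (1 − r_1²)
r_1² = (-0.46)² = 0.2116
Numerator = -0.01 − 0.2116 = -0.2216; denominator = 1 − 0.2116 = 0.7884
φ_{22} = -0.2216 / 0.7884 = -0.281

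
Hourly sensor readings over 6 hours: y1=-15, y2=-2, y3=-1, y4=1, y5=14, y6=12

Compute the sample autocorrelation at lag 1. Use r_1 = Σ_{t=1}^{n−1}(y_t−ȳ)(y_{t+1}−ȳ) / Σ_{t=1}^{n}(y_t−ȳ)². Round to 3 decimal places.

0.346

Mean ȳ = (-15 − 2 − 1 + 1 + 14 + 12)/6 = 1.5000
Deviations from mean: -16.5000, -3.5000, -2.5000, -0.5000, 12.5000, 10.5000
Σ(y_t−ȳ)(y_{t+1}−ȳ) = (57.7500) + (8.7500) + (1.2500) + (-6.2500) + (131.2500) = 192.7500
Denominator Σ(y_t−ȳ)² = 557.5000
r_1 = 192.7500 / 557.5000 = 0.346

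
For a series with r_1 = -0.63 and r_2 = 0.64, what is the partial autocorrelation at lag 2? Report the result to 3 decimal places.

0.403

φ_{22} = (r_2 − r_1²) / (1 − r_1²)
r_1² = (-0.63)² = 0.3969
Numerator = 0.64 − 0.3969 = 0.2431; denominator = 1 − 0.3969 = 0.6031
φ_{22} = 0.2431 / 0.6031 = 0.403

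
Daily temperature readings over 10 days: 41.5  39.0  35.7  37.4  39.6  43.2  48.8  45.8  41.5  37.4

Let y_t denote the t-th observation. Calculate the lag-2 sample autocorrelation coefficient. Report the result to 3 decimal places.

-0.065

Mean ȳ = (41.5 + 39.0 + 35.7 + 37.4 + 39.6 + 43.2 + 48.8 + 45.8 + 41.5 + 37.4)/10 = 40.9900
Numerator Σ_{t=1}^{8}(y_t−ȳ)(y_{t+2}−ȳ) = -9.6452
Denominator Σ(y_t−ȳ)² = 149.1890
r_2 = -9.6452 / 149.1890 = -0.065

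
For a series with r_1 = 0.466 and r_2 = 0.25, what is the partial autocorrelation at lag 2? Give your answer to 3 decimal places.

0.042

φ_{22} = (r_2 − r_1²) / (1 − r_1²)
r_1² = (0.466)² = 0.217156
Numerator = 0.25 − 0.2172 = 0.0328; denominator = 1 − 0.2172 = 0.7828
φ_{22} = 0.0328 / 0.7828 = 0.042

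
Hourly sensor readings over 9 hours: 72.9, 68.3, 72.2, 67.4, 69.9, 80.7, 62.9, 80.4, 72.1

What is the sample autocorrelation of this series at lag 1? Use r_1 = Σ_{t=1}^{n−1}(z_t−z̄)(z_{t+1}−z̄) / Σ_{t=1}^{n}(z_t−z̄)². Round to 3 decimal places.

Mean z̄ = (72.9 + 68.3 + 72.2 + 67.4 + 69.9 + 80.7 + 62.9 + 80.4 + 72.1)/9 = 71.8667
Numerator Σ_{t=1}^{8}(z_t−z̄)(z_{t+1}−z̄) = -168.6811
Denominator Σ(z_t−z̄)² = 269.0200
r_1 = -168.6811 / 269.0200 = -0.627

-0.627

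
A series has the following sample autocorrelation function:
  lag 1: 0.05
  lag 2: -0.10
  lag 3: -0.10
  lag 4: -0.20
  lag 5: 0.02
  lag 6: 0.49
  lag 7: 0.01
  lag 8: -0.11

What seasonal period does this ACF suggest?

6

The largest autocorrelation is r_6 = 0.49; the remaining lags stay at or below 0.05.
The dominant spike at lag 6 indicates a seasonal period of 6.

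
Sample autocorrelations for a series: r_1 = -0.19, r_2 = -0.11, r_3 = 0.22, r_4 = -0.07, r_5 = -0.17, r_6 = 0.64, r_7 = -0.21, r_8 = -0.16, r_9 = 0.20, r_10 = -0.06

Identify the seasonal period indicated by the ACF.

The largest autocorrelation is r_6 = 0.64; the remaining lags stay at or below 0.22.
The dominant spike at lag 6 indicates a seasonal period of 6.

6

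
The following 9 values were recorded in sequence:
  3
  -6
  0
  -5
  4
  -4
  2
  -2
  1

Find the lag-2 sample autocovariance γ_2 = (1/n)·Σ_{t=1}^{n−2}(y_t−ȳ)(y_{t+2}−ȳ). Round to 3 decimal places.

7.162

Mean ȳ = (3 − 6 + 0 − 5 + 4 − 4 + 2 − 2 + 1)/9 = -0.7778
Σ_{t=1}^{7}(y_t−ȳ)(y_{t+2}−ȳ) = 64.4568
γ_2 = 64.4568 / 9 = 7.162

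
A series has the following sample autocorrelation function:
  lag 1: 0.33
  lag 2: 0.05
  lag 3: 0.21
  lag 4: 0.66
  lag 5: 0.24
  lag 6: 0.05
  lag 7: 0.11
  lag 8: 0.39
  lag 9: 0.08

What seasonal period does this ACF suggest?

The largest autocorrelation is r_4 = 0.66, with a weaker echo at lag 8 (0.39); the remaining lags stay at or below 0.33. The elevated value at lag 1 (0.33), dropping to 0.05 at lag 2, reflects decaying short-term dependence rather than seasonality.
The dominant spike at lag 4 indicates a seasonal period of 4.

4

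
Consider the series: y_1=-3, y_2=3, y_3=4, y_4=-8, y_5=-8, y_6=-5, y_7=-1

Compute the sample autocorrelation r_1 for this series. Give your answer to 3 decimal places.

0.264

Mean ȳ = (-3 + 3 + 4 − 8 − 8 − 5 − 1)/7 = -2.5714
Deviations from mean: -0.4286, 5.5714, 6.5714, -5.4286, -5.4286, -2.4286, 1.5714
Σ(y_t−ȳ)(y_{t+1}−ȳ) = (-2.3878) + (36.6122) + (-35.6735) + (29.4694) + (13.1837) + (-3.8163) = 37.3878
Denominator Σ(y_t−ȳ)² = 141.7143
r_1 = 37.3878 / 141.7143 = 0.264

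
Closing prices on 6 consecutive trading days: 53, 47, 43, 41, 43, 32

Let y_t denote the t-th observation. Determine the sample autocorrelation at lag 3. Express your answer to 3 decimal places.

Mean ȳ = (53 + 47 + 43 + 41 + 43 + 32)/6 = 43.1667
Deviations from mean: 9.8333, 3.8333, -0.1667, -2.1667, -0.1667, -11.1667
Σ(y_t−ȳ)(y_{t+3}−ȳ) = (-21.3056) + (-0.6389) + (1.8611) = -20.0833
Denominator Σ(y_t−ȳ)² = 240.8333
r_3 = -20.0833 / 240.8333 = -0.083

-0.083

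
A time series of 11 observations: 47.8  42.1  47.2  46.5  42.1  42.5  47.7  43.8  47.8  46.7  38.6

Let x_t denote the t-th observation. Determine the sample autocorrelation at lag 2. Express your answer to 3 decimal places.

-0.256

Mean x̄ = (47.8 + 42.1 + 47.2 + 46.5 + 42.1 + 42.5 + 47.7 + 43.8 + 47.8 + 46.7 + 38.6)/11 = 44.8000
Numerator Σ_{t=1}^{9}(x_t−x̄)(x_{t+2}−x̄) = -25.1100
Denominator Σ(x_t−x̄)² = 97.9800
r_2 = -25.1100 / 97.9800 = -0.256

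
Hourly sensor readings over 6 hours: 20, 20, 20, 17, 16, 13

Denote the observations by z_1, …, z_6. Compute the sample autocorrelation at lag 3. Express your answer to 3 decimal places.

-0.395

Mean z̄ = (20 + 20 + 20 + 17 + 16 + 13)/6 = 17.6667
Deviations from mean: 2.3333, 2.3333, 2.3333, -0.6667, -1.6667, -4.6667
Numerator Σ_{t=1}^{3}(z_t−z̄)(z_{t+3}−z̄) = -16.3333
Denominator Σ(z_t−z̄)² = 41.3333
r_3 = -16.3333 / 41.3333 = -0.395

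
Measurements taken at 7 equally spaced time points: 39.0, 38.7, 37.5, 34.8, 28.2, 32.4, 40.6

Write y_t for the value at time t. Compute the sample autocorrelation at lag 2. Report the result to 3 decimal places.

Mean ȳ = (39.0 + 38.7 + 37.5 + 34.8 + 28.2 + 32.4 + 40.6)/7 = 35.8857
Deviations from mean: 3.1143, 2.8143, 1.6143, -1.0857, -7.6857, -3.4857, 4.7143
Σ(y_t−ȳ)(y_{t+2}−ȳ) = (5.0273) + (-3.0555) + (-12.4069) + (3.7845) + (-36.2327) = -42.8833
Denominator Σ(y_t−ȳ)² = 114.8486
r_2 = -42.8833 / 114.8486 = -0.373

-0.373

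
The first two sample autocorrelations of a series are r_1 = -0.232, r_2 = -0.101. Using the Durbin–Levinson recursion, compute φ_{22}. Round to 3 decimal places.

-0.164

φ_{22} = (r_2 − r_1²) / (1 − r_1²)
r_1² = (-0.232)² = 0.053824
Numerator = -0.101 − 0.0538 = -0.1548; denominator = 1 − 0.0538 = 0.9462
φ_{22} = -0.1548 / 0.9462 = -0.164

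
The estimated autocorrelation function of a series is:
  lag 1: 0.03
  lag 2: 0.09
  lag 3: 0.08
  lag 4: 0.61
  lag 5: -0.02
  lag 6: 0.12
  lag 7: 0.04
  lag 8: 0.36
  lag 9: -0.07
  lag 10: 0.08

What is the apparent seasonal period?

The largest autocorrelation is r_4 = 0.61, with a weaker echo at lag 8 (0.36); the remaining lags stay at or below 0.12.
The dominant spike at lag 4 indicates a seasonal period of 4.

4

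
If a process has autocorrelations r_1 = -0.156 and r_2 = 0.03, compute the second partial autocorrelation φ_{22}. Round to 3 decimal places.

0.006

φ_{22} = (r_2 − r_1²) / (1 − r_1²)
r_1² = (-0.156)² = 0.024336
Numerator = 0.03 − 0.0243 = 0.0057; denominator = 1 − 0.0243 = 0.9757
φ_{22} = 0.0057 / 0.9757 = 0.006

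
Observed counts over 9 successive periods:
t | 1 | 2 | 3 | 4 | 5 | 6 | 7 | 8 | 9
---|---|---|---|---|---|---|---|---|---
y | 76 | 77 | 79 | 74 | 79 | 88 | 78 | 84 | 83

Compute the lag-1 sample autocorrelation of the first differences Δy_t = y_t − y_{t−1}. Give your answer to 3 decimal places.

-0.565

First differences Δy: 1, 2, -5, 5, 9, -10, 6, -1
Mean of differences = 0.8750
Numerator Σ(Δy_t−Δȳ)(Δy_{t+1}−Δȳ) = -150.8906
Denominator Σ(Δy_t−Δȳ)² = 266.8750
r_1(Δy) = -150.8906 / 266.8750 = -0.565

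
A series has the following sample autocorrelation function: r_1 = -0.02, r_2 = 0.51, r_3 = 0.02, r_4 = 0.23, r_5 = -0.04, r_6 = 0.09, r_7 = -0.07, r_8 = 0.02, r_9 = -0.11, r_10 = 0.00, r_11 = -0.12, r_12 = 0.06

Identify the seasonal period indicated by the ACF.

The largest autocorrelation is r_2 = 0.51, with a weaker echo at lag 4 (0.23); the remaining lags stay at or below 0.09.
The dominant spike at lag 2 indicates a seasonal period of 2.

2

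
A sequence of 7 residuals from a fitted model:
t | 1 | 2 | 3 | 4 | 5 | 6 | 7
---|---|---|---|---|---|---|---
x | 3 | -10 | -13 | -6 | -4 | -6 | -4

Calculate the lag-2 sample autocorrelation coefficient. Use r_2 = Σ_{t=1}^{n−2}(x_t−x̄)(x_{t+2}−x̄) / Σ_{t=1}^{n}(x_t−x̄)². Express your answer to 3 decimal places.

Mean x̄ = (3 − 10 − 13 − 6 − 4 − 6 − 4)/7 = -5.7143
Deviations from mean: 8.7143, -4.2857, -7.2857, -0.2857, 1.7143, -0.2857, 1.7143
Numerator Σ_{t=1}^{5}(x_t−x̄)(x_{t+2}−x̄) = -71.7347
Denominator Σ(x_t−x̄)² = 153.4286
r_2 = -71.7347 / 153.4286 = -0.468

-0.468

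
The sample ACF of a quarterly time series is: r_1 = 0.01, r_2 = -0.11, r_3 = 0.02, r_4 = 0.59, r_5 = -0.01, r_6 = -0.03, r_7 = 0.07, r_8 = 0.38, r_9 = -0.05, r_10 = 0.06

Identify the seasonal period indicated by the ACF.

4

The largest autocorrelation is r_4 = 0.59, with a weaker echo at lag 8 (0.38); the remaining lags stay at or below 0.07.
The dominant spike at lag 4 indicates a seasonal period of 4.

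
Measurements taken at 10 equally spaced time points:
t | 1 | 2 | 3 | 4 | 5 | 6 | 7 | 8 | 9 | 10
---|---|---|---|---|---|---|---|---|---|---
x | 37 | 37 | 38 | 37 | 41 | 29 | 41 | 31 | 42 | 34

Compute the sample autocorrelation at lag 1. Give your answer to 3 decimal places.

Mean x̄ = (37 + 37 + 38 + 37 + 41 + 29 + 41 + 31 + 42 + 34)/10 = 36.7000
Numerator Σ_{t=1}^{9}(x_t−x̄)(x_{t+1}−x̄) = -133.0900
Denominator Σ(x_t−x̄)² = 166.1000
r_1 = -133.0900 / 166.1000 = -0.801

-0.801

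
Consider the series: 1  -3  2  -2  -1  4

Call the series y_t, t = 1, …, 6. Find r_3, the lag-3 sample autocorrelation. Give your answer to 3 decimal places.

0.256

Mean ȳ = (1 − 3 + 2 − 2 − 1 + 4)/6 = 0.1667
Deviations from mean: 0.8333, -3.1667, 1.8333, -2.1667, -1.1667, 3.8333
Σ(y_t−ȳ)(y_{t+3}−ȳ) = (-1.8056) + (3.6944) + (7.0278) = 8.9167
Denominator Σ(y_t−ȳ)² = 34.8333
r_3 = 8.9167 / 34.8333 = 0.256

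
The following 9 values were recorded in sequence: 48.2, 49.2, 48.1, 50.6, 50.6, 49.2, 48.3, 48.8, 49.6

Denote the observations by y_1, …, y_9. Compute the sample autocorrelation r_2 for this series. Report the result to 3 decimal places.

-0.282

Mean ȳ = (48.2 + 49.2 + 48.1 + 50.6 + 50.6 + 49.2 + 48.3 + 48.8 + 49.6)/9 = 49.1778
Σ(y_t−ȳ)(y_{t+2}−ȳ) = (1.0538) + (0.0316) + (-1.5328) + (0.0316) + (-1.2484) + (-0.0084) + (-0.3706) = -2.0432
Denominator Σ(y_t−ȳ)² = 7.2556
r_2 = -2.0432 / 7.2556 = -0.282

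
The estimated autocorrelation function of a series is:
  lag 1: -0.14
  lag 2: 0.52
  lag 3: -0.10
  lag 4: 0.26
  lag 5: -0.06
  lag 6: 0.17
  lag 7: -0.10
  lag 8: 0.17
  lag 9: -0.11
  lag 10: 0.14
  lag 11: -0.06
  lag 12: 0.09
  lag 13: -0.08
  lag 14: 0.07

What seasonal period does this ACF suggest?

2

The largest autocorrelation is r_2 = 0.52, with weaker echoes at lags 4 (0.26), 6 (0.17) and 8 (0.17); the remaining lags stay at or below 0.14.
The dominant spike at lag 2 indicates a seasonal period of 2.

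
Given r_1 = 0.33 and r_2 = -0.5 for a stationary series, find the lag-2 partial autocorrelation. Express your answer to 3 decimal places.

φ_{22} = (r_2 − r_1²) / (1 − r_1²)
r_1² = (0.33)² = 0.1089
Numerator = -0.5 − 0.1089 = -0.6089; denominator = 1 − 0.1089 = 0.8911
φ_{22} = -0.6089 / 0.8911 = -0.683

-0.683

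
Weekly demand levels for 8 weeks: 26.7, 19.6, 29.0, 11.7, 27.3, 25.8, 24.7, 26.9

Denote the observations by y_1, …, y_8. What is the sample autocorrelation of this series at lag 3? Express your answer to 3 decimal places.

Mean ȳ = (26.7 + 19.6 + 29.0 + 11.7 + 27.3 + 25.8 + 24.7 + 26.9)/8 = 23.9625
Numerator Σ_{t=1}^{5}(y_t−ȳ)(y_{t+3}−ȳ) = -38.1117
Denominator Σ(y_t−ȳ)² = 225.9588
r_3 = -38.1117 / 225.9588 = -0.169

-0.169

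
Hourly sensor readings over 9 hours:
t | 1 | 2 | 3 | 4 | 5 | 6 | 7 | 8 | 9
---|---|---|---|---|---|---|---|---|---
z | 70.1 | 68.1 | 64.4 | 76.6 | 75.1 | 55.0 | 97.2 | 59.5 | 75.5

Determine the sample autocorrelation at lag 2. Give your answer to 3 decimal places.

Mean z̄ = (70.1 + 68.1 + 64.4 + 76.6 + 75.1 + 55.0 + 97.2 + 59.5 + 75.5)/9 = 71.2778
Σ(z_t−z̄)(z_{t+2}−z̄) = (8.1005) + (-16.9128) + (-26.2884) + (-86.6340) + (99.0805) + (191.7160) + (109.4494) = 278.5112
Denominator Σ(z_t−z̄)² = 1195.1956
r_2 = 278.5112 / 1195.1956 = 0.233

0.233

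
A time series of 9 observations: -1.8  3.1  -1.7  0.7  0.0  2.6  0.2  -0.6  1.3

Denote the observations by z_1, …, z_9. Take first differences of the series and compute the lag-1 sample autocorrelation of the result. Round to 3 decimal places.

-0.626

First differences Δz: 4.9, -4.8, 2.4, -0.7, 2.6, -2.4, -0.8, 1.9
Mean of differences = 0.3875
Numerator Σ(Δz_t−Δz̄)(Δz_{t+1}−Δz̄) = -43.0964
Denominator Σ(Δz_t−Δz̄)² = 68.8688
r_1(Δz) = -43.0964 / 68.8688 = -0.626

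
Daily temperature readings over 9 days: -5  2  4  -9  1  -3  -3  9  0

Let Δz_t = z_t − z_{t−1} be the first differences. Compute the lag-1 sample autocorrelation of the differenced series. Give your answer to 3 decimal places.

First differences Δz: 7, 2, -13, 10, -4, 0, 12, -9
Mean of differences = 0.6250
Numerator Σ(Δz_t−Δz̄)(Δz_{t+1}−Δz̄) = -294.7656
Denominator Σ(Δz_t−Δz̄)² = 559.8750
r_1(Δz) = -294.7656 / 559.8750 = -0.526

-0.526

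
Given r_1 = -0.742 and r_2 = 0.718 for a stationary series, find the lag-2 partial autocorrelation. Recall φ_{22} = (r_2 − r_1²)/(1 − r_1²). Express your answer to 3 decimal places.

φ_{22} = (r_2 − r_1²) / (1 − r_1²)
r_1² = (-0.742)² = 0.550564
Numerator = 0.718 − 0.5506 = 0.1674; denominator = 1 − 0.5506 = 0.4494
φ_{22} = 0.1674 / 0.4494 = 0.373

0.373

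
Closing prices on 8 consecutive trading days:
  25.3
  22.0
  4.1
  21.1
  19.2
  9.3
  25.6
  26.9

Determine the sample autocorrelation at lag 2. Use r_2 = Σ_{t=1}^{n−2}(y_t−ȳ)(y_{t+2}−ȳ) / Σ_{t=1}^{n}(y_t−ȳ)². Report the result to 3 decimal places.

Mean ȳ = (25.3 + 22.0 + 4.1 + 21.1 + 19.2 + 9.3 + 25.6 + 26.9)/8 = 19.1875
Deviations from mean: 6.1125, 2.8125, -15.0875, 1.9125, 0.0125, -9.8875, 6.4125, 7.7125
Σ(y_t−ȳ)(y_{t+2}−ȳ) = (-92.2223) + (5.3789) + (-0.1886) + (-18.9098) + (0.0802) + (-76.2573) = -182.1191
Denominator Σ(y_t−ȳ)² = 474.9288
r_2 = -182.1191 / 474.9288 = -0.383

-0.383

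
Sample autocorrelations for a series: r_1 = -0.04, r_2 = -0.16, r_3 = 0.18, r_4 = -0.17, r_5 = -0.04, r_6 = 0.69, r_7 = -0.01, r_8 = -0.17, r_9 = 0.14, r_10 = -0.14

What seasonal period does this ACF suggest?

The largest autocorrelation is r_6 = 0.69; the remaining lags stay at or below 0.18.
The dominant spike at lag 6 indicates a seasonal period of 6.

6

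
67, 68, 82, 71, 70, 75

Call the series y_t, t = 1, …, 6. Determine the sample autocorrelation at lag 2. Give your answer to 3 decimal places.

-0.456

Mean ȳ = (67 + 68 + 82 + 71 + 70 + 75)/6 = 72.1667
Deviations from mean: -5.1667, -4.1667, 9.8333, -1.1667, -2.1667, 2.8333
Σ(y_t−ȳ)(y_{t+2}−ȳ) = (-50.8056) + (4.8611) + (-21.3056) + (-3.3056) = -70.5556
Denominator Σ(y_t−ȳ)² = 154.8333
r_2 = -70.5556 / 154.8333 = -0.456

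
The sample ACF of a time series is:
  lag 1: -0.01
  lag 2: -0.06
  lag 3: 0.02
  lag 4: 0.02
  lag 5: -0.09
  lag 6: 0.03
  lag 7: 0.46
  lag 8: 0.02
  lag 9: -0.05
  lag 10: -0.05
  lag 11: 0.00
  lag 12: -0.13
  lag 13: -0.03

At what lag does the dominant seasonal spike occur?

The largest autocorrelation is r_7 = 0.46; the remaining lags stay at or below 0.03.
The dominant spike at lag 7 indicates a seasonal period of 7.

7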